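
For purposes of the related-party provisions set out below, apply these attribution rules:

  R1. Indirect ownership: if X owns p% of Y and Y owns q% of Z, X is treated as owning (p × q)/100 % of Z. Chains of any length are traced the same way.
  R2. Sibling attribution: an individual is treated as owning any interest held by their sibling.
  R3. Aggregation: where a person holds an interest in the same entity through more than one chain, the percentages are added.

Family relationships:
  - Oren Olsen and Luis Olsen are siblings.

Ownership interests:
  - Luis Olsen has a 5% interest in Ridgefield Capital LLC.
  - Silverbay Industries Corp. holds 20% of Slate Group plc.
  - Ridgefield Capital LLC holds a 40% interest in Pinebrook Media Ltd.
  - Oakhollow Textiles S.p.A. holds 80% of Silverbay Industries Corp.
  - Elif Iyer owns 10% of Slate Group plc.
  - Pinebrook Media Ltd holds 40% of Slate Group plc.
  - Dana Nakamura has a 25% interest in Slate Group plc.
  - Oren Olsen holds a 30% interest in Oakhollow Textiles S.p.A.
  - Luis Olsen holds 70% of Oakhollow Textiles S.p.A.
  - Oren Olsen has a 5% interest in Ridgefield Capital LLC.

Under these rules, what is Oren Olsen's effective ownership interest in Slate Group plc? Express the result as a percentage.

By sibling attribution (R2), Oren Olsen is treated as also owning Luis Olsen's interest in Oakhollow Textiles S.p.A, giving 30% + 70% = 100%.
By sibling attribution (R2), Oren Olsen is treated as also owning Luis Olsen's interest in Ridgefield Capital LLC, giving 5% + 5% = 10%.
Chain via Oakhollow Textiles S.p.A. → Silverbay Industries Corp. (R1): 100% × 80% × 20% = 16% of Slate Group plc.
Chain via Ridgefield Capital LLC → Pinebrook Media Ltd (R1): 10% × 40% × 40% = 1.6% of Slate Group plc.
Aggregating (R3): 16% + 1.6% = 17.6%.

17.6%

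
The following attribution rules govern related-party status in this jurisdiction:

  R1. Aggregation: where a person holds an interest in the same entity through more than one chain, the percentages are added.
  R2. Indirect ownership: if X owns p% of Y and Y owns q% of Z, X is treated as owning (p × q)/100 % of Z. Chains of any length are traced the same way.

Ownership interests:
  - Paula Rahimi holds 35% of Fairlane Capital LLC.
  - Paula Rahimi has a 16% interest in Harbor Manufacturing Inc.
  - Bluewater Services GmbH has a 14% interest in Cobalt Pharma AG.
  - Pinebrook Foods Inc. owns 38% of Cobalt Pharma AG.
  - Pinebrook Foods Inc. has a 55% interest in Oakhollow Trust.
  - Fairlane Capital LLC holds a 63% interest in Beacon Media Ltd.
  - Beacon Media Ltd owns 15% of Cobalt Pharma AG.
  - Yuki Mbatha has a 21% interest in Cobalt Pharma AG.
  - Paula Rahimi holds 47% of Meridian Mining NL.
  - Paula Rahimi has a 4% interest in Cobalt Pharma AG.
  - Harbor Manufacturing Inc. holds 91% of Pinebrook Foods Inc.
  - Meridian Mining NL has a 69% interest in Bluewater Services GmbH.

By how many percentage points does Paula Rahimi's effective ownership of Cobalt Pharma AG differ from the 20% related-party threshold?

Chain via Fairlane Capital LLC → Beacon Media Ltd (R2): 35% × 63% × 15% = 3.3075% of Cobalt Pharma AG.
Chain via Harbor Manufacturing Inc. → Pinebrook Foods Inc. (R2): 16% × 91% × 38% = 5.5328% of Cobalt Pharma AG.
Chain via Meridian Mining NL → Bluewater Services GmbH (R2): 47% × 69% × 14% = 4.5402% of Cobalt Pharma AG.
Direct interest in Cobalt Pharma AG: 4%.
Aggregating (R1): 3.3075% + 5.5328% + 4.5402% + 4% = 17.3805%.
17.3805% falls short of the 20% threshold by 2.6195 percentage points.

2.6195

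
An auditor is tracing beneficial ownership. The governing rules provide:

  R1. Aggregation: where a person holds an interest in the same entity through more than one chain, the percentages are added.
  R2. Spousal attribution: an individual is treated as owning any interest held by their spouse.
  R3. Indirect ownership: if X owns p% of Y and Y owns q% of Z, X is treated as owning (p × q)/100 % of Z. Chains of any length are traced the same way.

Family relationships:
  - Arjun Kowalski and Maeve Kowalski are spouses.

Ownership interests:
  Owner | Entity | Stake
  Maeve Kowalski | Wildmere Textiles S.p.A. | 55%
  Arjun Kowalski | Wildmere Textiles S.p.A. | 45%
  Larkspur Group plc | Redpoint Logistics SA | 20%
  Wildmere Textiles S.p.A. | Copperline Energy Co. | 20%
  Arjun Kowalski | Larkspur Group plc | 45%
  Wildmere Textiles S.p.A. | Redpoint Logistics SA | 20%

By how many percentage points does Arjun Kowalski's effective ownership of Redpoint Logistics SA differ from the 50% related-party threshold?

21

By spousal attribution (R2), Arjun Kowalski is treated as also owning Maeve Kowalski's interest in Wildmere Textiles S.p.A, giving 45% + 55% = 100%.
Chain via Larkspur Group plc (R3): 45% × 20% = 9% of Redpoint Logistics SA.
Chain via Wildmere Textiles S.p.A. (R3): 100% × 20% = 20% of Redpoint Logistics SA.
Aggregating (R1): 9% + 20% = 29%.
29% falls short of the 50% threshold by 21 percentage points.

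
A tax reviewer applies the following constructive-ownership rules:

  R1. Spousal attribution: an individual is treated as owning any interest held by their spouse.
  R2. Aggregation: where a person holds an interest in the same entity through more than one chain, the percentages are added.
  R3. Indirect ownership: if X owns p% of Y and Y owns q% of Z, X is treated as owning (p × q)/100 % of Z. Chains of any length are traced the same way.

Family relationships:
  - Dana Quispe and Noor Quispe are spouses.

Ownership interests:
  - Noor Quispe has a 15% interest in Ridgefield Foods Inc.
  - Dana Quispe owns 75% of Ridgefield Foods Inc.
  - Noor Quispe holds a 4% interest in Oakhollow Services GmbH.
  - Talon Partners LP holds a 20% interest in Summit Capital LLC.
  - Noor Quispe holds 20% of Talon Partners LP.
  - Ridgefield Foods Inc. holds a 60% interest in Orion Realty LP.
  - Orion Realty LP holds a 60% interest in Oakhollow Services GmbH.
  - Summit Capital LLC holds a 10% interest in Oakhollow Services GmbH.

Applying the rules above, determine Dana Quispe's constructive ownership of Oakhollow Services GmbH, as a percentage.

By spousal attribution (R1), Dana Quispe is treated as also owning Noor Quispe's interest in Ridgefield Foods Inc, giving 75% + 15% = 90%.
By spousal attribution (R1), Dana Quispe is treated as owning Noor Quispe's 20% interest in Talon Partners LP.
By spousal attribution (R1), Dana Quispe is treated as owning Noor Quispe's 4% interest in Oakhollow Services GmbH.
Chain via Ridgefield Foods Inc. → Orion Realty LP (R3): 90% × 60% × 60% = 32.4% of Oakhollow Services GmbH.
Chain via Talon Partners LP → Summit Capital LLC (R3): 20% × 20% × 10% = 0.4% of Oakhollow Services GmbH.
Direct interest in Oakhollow Services GmbH: 4%.
Aggregating (R2): 32.4% + 0.4% + 4% = 36.8%.

36.8%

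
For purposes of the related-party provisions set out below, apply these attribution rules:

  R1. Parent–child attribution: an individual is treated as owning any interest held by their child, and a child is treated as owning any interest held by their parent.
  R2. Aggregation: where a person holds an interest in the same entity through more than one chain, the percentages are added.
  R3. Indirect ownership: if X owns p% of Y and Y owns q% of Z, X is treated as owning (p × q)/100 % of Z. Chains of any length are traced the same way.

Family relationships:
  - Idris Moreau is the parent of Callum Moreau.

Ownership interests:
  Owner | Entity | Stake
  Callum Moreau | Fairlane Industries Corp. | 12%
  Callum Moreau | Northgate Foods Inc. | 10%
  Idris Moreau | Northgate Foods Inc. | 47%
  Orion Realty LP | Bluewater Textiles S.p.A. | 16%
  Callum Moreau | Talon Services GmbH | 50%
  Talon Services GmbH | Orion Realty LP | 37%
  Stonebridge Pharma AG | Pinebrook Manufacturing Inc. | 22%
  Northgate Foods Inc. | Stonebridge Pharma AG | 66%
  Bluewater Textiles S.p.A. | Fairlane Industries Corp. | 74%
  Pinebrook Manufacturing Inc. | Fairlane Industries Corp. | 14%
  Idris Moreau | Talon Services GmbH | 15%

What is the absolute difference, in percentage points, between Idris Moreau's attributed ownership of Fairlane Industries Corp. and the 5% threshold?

By parent–child attribution (R1), Idris Moreau is treated as also owning Callum Moreau's interest in Northgate Foods Inc, giving 47% + 10% = 57%.
By parent–child attribution (R1), Idris Moreau is treated as also owning Callum Moreau's interest in Talon Services GmbH, giving 15% + 50% = 65%.
By parent–child attribution (R1), Idris Moreau is treated as owning Callum Moreau's 12% interest in Fairlane Industries Corp.
Chain via Northgate Foods Inc. → Stonebridge Pharma AG → Pinebrook Manufacturing Inc. (R3): 57% × 66% × 22% × 14% = 1.158696% of Fairlane Industries Corp.
Chain via Talon Services GmbH → Orion Realty LP → Bluewater Textiles S.p.A. (R3): 65% × 37% × 16% × 74% = 2.84752% of Fairlane Industries Corp.
Direct interest in Fairlane Industries Corp: 12%.
Aggregating (R2): 1.158696% + 2.84752% + 12% = 16.006216%.
16.006216% exceeds the 5% threshold by 11.006216 percentage points.

11.006216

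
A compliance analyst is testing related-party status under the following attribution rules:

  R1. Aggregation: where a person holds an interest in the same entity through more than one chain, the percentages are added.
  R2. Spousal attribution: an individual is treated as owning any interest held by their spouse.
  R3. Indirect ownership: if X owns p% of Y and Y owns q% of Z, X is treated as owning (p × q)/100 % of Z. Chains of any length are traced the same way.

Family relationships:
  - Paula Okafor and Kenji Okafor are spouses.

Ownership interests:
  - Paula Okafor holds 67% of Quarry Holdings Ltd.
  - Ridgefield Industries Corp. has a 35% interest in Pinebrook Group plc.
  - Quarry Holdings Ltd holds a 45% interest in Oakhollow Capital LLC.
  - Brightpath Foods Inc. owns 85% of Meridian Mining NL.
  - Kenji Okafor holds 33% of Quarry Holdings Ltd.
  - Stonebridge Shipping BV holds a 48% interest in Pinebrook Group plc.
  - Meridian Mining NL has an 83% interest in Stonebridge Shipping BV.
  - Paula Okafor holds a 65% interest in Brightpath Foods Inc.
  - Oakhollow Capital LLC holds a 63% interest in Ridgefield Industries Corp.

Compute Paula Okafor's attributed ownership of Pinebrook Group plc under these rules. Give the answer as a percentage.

31.9341%

By spousal attribution (R2), Paula Okafor is treated as also owning Kenji Okafor's interest in Quarry Holdings Ltd, giving 67% + 33% = 100%.
Chain via Brightpath Foods Inc. → Meridian Mining NL → Stonebridge Shipping BV (R3): 65% × 85% × 83% × 48% = 22.0116% of Pinebrook Group plc.
Chain via Quarry Holdings Ltd → Oakhollow Capital LLC → Ridgefield Industries Corp. (R3): 100% × 45% × 63% × 35% = 9.9225% of Pinebrook Group plc.
Aggregating (R1): 22.0116% + 9.9225% = 31.9341%.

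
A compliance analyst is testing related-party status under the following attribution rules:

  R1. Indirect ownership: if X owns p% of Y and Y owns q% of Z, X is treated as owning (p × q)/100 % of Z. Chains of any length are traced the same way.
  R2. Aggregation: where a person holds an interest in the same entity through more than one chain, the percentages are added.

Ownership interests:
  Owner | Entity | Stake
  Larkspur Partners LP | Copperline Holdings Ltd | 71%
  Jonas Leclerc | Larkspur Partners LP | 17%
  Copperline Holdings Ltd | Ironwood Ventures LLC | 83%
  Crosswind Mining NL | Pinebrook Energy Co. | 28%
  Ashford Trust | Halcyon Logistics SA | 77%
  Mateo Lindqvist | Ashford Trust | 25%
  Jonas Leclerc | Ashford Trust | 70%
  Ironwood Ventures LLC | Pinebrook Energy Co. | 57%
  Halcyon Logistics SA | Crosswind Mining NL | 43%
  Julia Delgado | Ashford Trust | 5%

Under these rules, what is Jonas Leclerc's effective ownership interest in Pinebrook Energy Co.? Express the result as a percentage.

12.199877%

Chain via Larkspur Partners LP → Copperline Holdings Ltd → Ironwood Ventures LLC (R1): 17% × 71% × 83% × 57% = 5.710317% of Pinebrook Energy Co.
Chain via Ashford Trust → Halcyon Logistics SA → Crosswind Mining NL (R1): 70% × 77% × 43% × 28% = 6.48956% of Pinebrook Energy Co.
Aggregating (R2): 5.710317% + 6.48956% = 12.199877%.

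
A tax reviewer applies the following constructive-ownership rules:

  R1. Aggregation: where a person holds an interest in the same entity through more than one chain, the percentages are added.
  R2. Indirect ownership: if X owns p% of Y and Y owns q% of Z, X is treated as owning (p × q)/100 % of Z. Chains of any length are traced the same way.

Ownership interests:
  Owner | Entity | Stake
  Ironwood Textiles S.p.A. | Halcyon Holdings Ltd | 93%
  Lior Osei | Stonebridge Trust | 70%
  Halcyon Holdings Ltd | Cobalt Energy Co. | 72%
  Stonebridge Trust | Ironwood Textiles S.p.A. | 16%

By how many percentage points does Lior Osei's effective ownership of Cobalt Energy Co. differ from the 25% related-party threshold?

17.50048

Chain via Stonebridge Trust → Ironwood Textiles S.p.A. → Halcyon Holdings Ltd (R2): 70% × 16% × 93% × 72% = 7.49952% of Cobalt Energy Co.
7.49952% falls short of the 25% threshold by 17.50048 percentage points.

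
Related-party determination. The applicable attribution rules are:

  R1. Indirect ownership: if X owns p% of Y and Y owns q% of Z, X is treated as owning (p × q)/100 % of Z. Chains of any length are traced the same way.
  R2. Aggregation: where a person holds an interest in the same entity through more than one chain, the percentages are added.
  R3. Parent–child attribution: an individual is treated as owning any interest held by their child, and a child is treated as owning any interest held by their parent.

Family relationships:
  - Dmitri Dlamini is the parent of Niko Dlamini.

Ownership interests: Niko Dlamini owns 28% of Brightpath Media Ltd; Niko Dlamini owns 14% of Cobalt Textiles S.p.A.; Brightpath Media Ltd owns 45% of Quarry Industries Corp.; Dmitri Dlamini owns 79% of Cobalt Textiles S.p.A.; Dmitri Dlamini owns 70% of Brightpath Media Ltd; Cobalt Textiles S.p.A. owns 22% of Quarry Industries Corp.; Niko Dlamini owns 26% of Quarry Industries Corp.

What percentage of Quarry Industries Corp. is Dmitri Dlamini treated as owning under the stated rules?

90.56%

By parent–child attribution (R3), Dmitri Dlamini is treated as also owning Niko Dlamini's interest in Brightpath Media Ltd, giving 70% + 28% = 98%.
By parent–child attribution (R3), Dmitri Dlamini is treated as also owning Niko Dlamini's interest in Cobalt Textiles S.p.A, giving 79% + 14% = 93%.
By parent–child attribution (R3), Dmitri Dlamini is treated as owning Niko Dlamini's 26% interest in Quarry Industries Corp.
Chain via Brightpath Media Ltd (R1): 98% × 45% = 44.1% of Quarry Industries Corp.
Chain via Cobalt Textiles S.p.A. (R1): 93% × 22% = 20.46% of Quarry Industries Corp.
Direct interest in Quarry Industries Corp: 26%.
Aggregating (R2): 44.1% + 20.46% + 26% = 90.56%.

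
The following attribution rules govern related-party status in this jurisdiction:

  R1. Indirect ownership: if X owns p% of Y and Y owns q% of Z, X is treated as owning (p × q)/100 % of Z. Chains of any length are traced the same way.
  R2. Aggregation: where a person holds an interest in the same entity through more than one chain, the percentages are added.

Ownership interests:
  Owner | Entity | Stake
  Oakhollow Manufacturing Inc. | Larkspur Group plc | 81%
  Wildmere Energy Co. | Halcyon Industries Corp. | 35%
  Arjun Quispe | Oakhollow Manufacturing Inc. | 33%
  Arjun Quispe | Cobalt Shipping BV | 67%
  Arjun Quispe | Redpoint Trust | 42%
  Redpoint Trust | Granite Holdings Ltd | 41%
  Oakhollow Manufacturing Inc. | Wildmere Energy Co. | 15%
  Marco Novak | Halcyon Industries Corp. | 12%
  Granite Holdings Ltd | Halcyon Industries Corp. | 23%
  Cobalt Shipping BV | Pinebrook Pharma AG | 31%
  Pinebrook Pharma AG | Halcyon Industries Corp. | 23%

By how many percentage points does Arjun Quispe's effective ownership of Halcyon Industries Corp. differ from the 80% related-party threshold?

Chain via Redpoint Trust → Granite Holdings Ltd (R1): 42% × 41% × 23% = 3.9606% of Halcyon Industries Corp.
Chain via Oakhollow Manufacturing Inc. → Wildmere Energy Co. (R1): 33% × 15% × 35% = 1.7325% of Halcyon Industries Corp.
Chain via Cobalt Shipping BV → Pinebrook Pharma AG (R1): 67% × 31% × 23% = 4.7771% of Halcyon Industries Corp.
Aggregating (R2): 3.9606% + 1.7325% + 4.7771% = 10.4702%.
10.4702% falls short of the 80% threshold by 69.5298 percentage points.

69.5298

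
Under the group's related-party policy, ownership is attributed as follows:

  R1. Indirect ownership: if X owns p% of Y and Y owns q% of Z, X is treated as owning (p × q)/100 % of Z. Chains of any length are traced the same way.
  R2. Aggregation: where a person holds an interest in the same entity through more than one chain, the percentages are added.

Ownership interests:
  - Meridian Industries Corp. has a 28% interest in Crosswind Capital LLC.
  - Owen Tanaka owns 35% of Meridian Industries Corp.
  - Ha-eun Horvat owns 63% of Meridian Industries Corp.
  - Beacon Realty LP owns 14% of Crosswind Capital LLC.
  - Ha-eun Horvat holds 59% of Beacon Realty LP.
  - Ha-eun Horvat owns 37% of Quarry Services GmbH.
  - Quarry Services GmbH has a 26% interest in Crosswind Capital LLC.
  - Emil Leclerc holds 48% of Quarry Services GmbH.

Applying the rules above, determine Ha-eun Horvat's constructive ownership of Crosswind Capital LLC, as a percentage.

35.52%

Chain via Meridian Industries Corp. (R1): 63% × 28% = 17.64% of Crosswind Capital LLC.
Chain via Quarry Services GmbH (R1): 37% × 26% = 9.62% of Crosswind Capital LLC.
Chain via Beacon Realty LP (R1): 59% × 14% = 8.26% of Crosswind Capital LLC.
Aggregating (R2): 17.64% + 9.62% + 8.26% = 35.52%.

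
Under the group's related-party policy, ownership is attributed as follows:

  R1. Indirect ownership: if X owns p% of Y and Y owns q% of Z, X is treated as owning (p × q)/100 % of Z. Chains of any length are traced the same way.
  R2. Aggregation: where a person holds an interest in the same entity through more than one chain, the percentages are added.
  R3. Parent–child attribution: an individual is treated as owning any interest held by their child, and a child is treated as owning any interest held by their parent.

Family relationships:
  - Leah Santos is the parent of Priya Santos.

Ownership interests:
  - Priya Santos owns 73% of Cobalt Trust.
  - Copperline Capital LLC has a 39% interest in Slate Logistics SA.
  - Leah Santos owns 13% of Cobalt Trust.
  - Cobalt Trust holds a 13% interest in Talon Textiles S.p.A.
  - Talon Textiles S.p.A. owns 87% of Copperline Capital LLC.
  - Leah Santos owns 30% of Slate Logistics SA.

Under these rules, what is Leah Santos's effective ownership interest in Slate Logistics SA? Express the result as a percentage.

By parent–child attribution (R3), Leah Santos is treated as also owning Priya Santos's interest in Cobalt Trust, giving 13% + 73% = 86%.
Chain via Cobalt Trust → Talon Textiles S.p.A. → Copperline Capital LLC (R1): 86% × 13% × 87% × 39% = 3.793374% of Slate Logistics SA.
Direct interest in Slate Logistics SA: 30%.
Aggregating (R2): 3.793374% + 30% = 33.793374%.

33.793374%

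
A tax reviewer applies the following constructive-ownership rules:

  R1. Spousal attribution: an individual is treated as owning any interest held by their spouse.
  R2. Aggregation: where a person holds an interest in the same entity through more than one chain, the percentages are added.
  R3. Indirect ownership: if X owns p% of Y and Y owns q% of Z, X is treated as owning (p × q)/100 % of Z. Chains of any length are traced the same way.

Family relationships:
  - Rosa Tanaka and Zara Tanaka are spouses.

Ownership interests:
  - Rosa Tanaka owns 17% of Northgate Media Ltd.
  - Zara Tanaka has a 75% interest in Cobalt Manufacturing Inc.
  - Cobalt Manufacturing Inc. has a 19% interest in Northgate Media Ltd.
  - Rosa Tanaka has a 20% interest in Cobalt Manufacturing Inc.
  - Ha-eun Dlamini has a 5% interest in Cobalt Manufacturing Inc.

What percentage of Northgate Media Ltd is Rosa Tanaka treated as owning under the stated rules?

35.05%

By spousal attribution (R1), Rosa Tanaka is treated as also owning Zara Tanaka's interest in Cobalt Manufacturing Inc, giving 20% + 75% = 95%.
Chain via Cobalt Manufacturing Inc. (R3): 95% × 19% = 18.05% of Northgate Media Ltd.
Direct interest in Northgate Media Ltd: 17%.
Aggregating (R2): 18.05% + 17% = 35.05%.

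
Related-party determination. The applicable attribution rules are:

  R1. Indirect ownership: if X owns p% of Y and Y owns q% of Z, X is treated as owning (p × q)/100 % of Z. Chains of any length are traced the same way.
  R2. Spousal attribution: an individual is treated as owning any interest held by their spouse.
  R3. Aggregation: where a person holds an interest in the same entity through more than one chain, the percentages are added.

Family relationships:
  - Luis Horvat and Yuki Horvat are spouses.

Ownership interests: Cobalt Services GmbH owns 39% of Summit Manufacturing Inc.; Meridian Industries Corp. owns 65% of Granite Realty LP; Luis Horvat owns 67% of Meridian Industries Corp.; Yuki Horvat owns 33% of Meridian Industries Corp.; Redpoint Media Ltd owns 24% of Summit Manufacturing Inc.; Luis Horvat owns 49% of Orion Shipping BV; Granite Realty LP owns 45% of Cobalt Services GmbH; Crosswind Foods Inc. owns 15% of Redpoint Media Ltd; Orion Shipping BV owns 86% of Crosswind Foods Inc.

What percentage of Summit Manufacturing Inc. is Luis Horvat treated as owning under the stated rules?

12.92454%

By spousal attribution (R2), Luis Horvat is treated as also owning Yuki Horvat's interest in Meridian Industries Corp, giving 67% + 33% = 100%.
Chain via Meridian Industries Corp. → Granite Realty LP → Cobalt Services GmbH (R1): 100% × 65% × 45% × 39% = 11.4075% of Summit Manufacturing Inc.
Chain via Orion Shipping BV → Crosswind Foods Inc. → Redpoint Media Ltd (R1): 49% × 86% × 15% × 24% = 1.51704% of Summit Manufacturing Inc.
Aggregating (R3): 11.4075% + 1.51704% = 12.92454%.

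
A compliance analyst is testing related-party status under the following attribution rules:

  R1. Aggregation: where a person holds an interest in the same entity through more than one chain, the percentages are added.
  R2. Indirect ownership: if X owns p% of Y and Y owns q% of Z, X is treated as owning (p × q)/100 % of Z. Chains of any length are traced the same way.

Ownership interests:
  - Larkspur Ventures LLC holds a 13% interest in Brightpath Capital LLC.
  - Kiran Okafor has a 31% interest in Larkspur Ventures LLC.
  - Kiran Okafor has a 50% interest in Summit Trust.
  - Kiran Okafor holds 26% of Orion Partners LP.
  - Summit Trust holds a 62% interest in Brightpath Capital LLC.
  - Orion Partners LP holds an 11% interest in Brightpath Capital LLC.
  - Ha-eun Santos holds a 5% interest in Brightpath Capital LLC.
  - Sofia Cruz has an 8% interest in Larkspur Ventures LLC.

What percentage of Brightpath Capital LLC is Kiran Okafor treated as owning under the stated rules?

Chain via Larkspur Ventures LLC (R2): 31% × 13% = 4.03% of Brightpath Capital LLC.
Chain via Summit Trust (R2): 50% × 62% = 31% of Brightpath Capital LLC.
Chain via Orion Partners LP (R2): 26% × 11% = 2.86% of Brightpath Capital LLC.
Aggregating (R1): 4.03% + 31% + 2.86% = 37.89%.

37.89%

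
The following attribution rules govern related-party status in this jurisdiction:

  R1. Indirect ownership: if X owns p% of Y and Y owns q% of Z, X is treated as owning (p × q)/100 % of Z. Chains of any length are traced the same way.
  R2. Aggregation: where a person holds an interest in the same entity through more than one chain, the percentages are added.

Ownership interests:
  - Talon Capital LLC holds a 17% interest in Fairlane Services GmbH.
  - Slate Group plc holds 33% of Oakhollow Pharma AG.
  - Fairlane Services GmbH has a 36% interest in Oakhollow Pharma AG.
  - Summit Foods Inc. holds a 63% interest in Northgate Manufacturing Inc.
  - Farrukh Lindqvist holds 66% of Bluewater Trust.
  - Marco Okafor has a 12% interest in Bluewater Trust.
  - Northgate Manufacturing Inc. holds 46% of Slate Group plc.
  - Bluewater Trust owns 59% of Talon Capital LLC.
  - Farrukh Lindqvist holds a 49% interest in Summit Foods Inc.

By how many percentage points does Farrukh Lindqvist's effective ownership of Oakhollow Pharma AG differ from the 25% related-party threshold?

17.930806

Chain via Bluewater Trust → Talon Capital LLC → Fairlane Services GmbH (R1): 66% × 59% × 17% × 36% = 2.383128% of Oakhollow Pharma AG.
Chain via Summit Foods Inc. → Northgate Manufacturing Inc. → Slate Group plc (R1): 49% × 63% × 46% × 33% = 4.686066% of Oakhollow Pharma AG.
Aggregating (R2): 2.383128% + 4.686066% = 7.069194%.
7.069194% falls short of the 25% threshold by 17.930806 percentage points.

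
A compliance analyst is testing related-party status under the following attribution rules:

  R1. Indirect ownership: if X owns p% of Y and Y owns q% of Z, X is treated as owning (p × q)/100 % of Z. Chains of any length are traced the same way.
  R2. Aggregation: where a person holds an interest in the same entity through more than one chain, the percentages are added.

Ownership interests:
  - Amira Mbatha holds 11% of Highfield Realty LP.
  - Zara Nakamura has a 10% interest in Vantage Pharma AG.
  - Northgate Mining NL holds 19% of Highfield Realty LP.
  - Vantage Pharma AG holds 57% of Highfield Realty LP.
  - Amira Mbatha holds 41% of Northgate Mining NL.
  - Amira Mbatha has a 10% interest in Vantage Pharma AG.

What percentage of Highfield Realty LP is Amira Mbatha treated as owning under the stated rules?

24.49%

Chain via Vantage Pharma AG (R1): 10% × 57% = 5.7% of Highfield Realty LP.
Chain via Northgate Mining NL (R1): 41% × 19% = 7.79% of Highfield Realty LP.
Direct interest in Highfield Realty LP: 11%.
Aggregating (R2): 5.7% + 7.79% + 11% = 24.49%.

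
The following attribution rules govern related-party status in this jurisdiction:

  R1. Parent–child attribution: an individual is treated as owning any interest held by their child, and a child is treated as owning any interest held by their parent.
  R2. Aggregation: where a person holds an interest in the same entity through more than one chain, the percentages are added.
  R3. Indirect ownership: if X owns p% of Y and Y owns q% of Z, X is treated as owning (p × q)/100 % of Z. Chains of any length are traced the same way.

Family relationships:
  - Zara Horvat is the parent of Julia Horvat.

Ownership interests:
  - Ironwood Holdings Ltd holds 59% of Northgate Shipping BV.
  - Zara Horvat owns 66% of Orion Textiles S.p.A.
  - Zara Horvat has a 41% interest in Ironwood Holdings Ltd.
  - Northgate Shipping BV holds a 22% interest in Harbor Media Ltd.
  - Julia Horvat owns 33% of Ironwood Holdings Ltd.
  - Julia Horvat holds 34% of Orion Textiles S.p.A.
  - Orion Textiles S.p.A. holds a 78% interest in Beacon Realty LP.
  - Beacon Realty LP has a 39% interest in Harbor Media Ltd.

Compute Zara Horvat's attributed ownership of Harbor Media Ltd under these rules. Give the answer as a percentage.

40.0252%

By parent–child attribution (R1), Zara Horvat is treated as also owning Julia Horvat's interest in Orion Textiles S.p.A, giving 66% + 34% = 100%.
By parent–child attribution (R1), Zara Horvat is treated as also owning Julia Horvat's interest in Ironwood Holdings Ltd, giving 41% + 33% = 74%.
Chain via Orion Textiles S.p.A. → Beacon Realty LP (R3): 100% × 78% × 39% = 30.42% of Harbor Media Ltd.
Chain via Ironwood Holdings Ltd → Northgate Shipping BV (R3): 74% × 59% × 22% = 9.6052% of Harbor Media Ltd.
Aggregating (R2): 30.42% + 9.6052% = 40.0252%.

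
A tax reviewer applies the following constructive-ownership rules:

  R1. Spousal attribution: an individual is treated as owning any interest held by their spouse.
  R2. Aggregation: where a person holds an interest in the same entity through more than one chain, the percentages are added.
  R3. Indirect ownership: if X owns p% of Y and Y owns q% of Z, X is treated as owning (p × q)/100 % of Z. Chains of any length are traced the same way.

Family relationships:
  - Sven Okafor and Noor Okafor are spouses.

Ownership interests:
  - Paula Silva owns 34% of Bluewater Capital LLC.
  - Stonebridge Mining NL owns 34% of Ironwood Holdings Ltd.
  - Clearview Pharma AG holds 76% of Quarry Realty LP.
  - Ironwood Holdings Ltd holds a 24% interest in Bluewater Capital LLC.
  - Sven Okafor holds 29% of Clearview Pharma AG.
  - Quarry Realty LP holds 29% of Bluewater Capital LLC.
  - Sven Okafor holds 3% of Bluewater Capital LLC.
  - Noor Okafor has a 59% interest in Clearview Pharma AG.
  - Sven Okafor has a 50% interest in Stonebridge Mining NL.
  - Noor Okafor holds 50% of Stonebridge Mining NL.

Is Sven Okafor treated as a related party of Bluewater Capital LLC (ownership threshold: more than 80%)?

No

By spousal attribution (R1), Sven Okafor is treated as also owning Noor Okafor's interest in Stonebridge Mining NL, giving 50% + 50% = 100%.
By spousal attribution (R1), Sven Okafor is treated as also owning Noor Okafor's interest in Clearview Pharma AG, giving 29% + 59% = 88%.
Chain via Stonebridge Mining NL → Ironwood Holdings Ltd (R3): 100% × 34% × 24% = 8.16% of Bluewater Capital LLC.
Chain via Clearview Pharma AG → Quarry Realty LP (R3): 88% × 76% × 29% = 19.3952% of Bluewater Capital LLC.
Direct interest in Bluewater Capital LLC: 3%.
Aggregating (R2): 8.16% + 19.3952% + 3% = 30.5552%.
30.5552% does not exceed the 80% threshold, so Sven is not a related party to Bluewater Capital LLC.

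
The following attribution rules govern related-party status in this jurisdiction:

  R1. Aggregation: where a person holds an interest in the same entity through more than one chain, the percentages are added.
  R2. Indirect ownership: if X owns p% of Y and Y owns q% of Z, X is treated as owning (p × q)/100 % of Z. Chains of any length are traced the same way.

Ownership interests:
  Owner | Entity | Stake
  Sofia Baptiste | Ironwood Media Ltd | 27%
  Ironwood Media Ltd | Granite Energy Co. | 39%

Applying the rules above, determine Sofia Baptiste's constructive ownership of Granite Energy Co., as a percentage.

Chain via Ironwood Media Ltd (R2): 27% × 39% = 10.53% of Granite Energy Co.

10.53%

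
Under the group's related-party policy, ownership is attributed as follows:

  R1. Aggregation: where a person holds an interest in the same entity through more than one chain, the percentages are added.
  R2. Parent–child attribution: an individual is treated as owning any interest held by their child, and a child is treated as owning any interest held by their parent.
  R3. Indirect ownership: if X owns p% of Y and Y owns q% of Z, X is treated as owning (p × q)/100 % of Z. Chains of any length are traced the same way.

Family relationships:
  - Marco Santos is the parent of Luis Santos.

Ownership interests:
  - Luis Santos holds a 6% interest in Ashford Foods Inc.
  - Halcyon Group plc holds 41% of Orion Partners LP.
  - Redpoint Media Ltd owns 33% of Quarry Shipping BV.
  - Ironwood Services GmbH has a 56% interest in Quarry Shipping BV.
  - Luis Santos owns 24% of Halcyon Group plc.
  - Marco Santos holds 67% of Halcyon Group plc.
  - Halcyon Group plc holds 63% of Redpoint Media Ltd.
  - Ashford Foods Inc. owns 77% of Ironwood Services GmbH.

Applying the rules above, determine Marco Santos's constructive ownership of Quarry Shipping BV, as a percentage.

21.5061%

By parent–child attribution (R2), Marco Santos is treated as also owning Luis Santos's interest in Halcyon Group plc, giving 67% + 24% = 91%.
By parent–child attribution (R2), Marco Santos is treated as owning Luis Santos's 6% interest in Ashford Foods Inc.
Chain via Halcyon Group plc → Redpoint Media Ltd (R3): 91% × 63% × 33% = 18.9189% of Quarry Shipping BV.
Chain via Ashford Foods Inc. → Ironwood Services GmbH (R3): 6% × 77% × 56% = 2.5872% of Quarry Shipping BV.
Aggregating (R1): 18.9189% + 2.5872% = 21.5061%.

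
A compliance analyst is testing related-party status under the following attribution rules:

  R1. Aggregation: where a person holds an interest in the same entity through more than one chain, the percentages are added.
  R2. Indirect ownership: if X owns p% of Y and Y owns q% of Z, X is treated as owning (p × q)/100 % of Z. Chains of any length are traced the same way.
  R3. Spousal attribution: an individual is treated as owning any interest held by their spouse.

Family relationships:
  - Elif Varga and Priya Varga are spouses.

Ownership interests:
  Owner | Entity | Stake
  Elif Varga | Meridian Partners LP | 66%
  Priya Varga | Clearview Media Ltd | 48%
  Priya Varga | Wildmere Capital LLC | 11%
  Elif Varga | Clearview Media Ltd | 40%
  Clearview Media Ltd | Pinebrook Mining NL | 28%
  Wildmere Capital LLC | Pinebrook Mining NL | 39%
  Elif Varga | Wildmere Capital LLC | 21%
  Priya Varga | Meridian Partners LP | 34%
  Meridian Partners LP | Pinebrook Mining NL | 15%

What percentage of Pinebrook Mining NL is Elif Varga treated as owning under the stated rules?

By spousal attribution (R3), Elif Varga is treated as also owning Priya Varga's interest in Clearview Media Ltd, giving 40% + 48% = 88%.
By spousal attribution (R3), Elif Varga is treated as also owning Priya Varga's interest in Meridian Partners LP, giving 66% + 34% = 100%.
By spousal attribution (R3), Elif Varga is treated as also owning Priya Varga's interest in Wildmere Capital LLC, giving 21% + 11% = 32%.
Chain via Clearview Media Ltd (R2): 88% × 28% = 24.64% of Pinebrook Mining NL.
Chain via Meridian Partners LP (R2): 100% × 15% = 15% of Pinebrook Mining NL.
Chain via Wildmere Capital LLC (R2): 32% × 39% = 12.48% of Pinebrook Mining NL.
Aggregating (R1): 24.64% + 15% + 12.48% = 52.12%.

52.12%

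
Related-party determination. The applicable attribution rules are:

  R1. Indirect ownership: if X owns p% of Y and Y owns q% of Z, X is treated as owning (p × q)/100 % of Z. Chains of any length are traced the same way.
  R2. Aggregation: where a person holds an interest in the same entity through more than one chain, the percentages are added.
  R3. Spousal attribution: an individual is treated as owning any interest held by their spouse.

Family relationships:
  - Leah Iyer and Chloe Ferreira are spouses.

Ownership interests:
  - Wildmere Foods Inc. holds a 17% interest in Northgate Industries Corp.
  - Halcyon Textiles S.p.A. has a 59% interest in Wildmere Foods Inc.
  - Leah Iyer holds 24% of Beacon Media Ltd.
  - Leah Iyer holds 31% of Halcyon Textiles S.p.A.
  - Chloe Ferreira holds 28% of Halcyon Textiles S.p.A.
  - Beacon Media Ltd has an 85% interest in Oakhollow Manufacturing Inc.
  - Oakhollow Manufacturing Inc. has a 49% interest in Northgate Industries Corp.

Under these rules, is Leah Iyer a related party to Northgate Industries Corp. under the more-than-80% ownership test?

No

By spousal attribution (R3), Leah Iyer is treated as also owning Chloe Ferreira's interest in Halcyon Textiles S.p.A, giving 31% + 28% = 59%.
Chain via Halcyon Textiles S.p.A. → Wildmere Foods Inc. (R1): 59% × 59% × 17% = 5.9177% of Northgate Industries Corp.
Chain via Beacon Media Ltd → Oakhollow Manufacturing Inc. (R1): 24% × 85% × 49% = 9.996% of Northgate Industries Corp.
Aggregating (R2): 5.9177% + 9.996% = 15.9137%.
15.9137% does not exceed the 80% threshold, so Leah is not a related party to Northgate Industries Corp.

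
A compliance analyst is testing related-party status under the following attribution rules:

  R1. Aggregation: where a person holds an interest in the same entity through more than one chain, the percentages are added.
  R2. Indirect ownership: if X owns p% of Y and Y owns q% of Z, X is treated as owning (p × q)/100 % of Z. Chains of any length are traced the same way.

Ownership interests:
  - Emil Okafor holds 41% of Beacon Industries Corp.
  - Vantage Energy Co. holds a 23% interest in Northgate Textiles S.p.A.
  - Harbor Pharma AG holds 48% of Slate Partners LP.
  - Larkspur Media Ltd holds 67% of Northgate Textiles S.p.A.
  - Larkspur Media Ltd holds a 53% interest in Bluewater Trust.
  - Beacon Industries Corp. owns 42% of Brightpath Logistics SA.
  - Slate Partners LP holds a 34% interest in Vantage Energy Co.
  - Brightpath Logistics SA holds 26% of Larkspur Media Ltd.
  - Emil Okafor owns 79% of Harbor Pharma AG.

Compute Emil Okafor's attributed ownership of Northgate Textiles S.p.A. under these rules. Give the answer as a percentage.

5.965068%

Chain via Harbor Pharma AG → Slate Partners LP → Vantage Energy Co. (R2): 79% × 48% × 34% × 23% = 2.965344% of Northgate Textiles S.p.A.
Chain via Beacon Industries Corp. → Brightpath Logistics SA → Larkspur Media Ltd (R2): 41% × 42% × 26% × 67% = 2.999724% of Northgate Textiles S.p.A.
Aggregating (R1): 2.965344% + 2.999724% = 5.965068%.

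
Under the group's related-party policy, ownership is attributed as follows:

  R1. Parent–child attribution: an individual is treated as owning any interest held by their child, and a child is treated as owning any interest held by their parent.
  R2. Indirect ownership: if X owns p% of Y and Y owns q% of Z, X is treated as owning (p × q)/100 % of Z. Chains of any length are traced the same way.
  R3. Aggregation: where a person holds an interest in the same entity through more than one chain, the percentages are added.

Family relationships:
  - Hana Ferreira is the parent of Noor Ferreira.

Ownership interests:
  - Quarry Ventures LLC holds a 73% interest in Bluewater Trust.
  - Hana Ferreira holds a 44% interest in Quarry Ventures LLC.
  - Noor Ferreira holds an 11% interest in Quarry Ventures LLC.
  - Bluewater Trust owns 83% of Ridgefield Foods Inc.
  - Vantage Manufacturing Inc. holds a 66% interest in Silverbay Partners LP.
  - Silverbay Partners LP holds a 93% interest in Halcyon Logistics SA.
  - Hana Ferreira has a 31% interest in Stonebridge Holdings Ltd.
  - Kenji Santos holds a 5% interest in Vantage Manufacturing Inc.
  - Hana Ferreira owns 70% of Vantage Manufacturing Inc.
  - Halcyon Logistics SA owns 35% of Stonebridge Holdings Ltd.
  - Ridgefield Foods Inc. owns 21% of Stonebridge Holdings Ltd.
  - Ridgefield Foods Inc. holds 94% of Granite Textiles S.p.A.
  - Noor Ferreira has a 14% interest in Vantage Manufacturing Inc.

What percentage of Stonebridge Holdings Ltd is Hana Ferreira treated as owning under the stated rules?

By parent–child attribution (R1), Hana Ferreira is treated as also owning Noor Ferreira's interest in Quarry Ventures LLC, giving 44% + 11% = 55%.
By parent–child attribution (R1), Hana Ferreira is treated as also owning Noor Ferreira's interest in Vantage Manufacturing Inc, giving 70% + 14% = 84%.
Chain via Quarry Ventures LLC → Bluewater Trust → Ridgefield Foods Inc. (R2): 55% × 73% × 83% × 21% = 6.998145% of Stonebridge Holdings Ltd.
Chain via Vantage Manufacturing Inc. → Silverbay Partners LP → Halcyon Logistics SA (R2): 84% × 66% × 93% × 35% = 18.04572% of Stonebridge Holdings Ltd.
Direct interest in Stonebridge Holdings Ltd: 31%.
Aggregating (R3): 6.998145% + 18.04572% + 31% = 56.043865%.

56.043865%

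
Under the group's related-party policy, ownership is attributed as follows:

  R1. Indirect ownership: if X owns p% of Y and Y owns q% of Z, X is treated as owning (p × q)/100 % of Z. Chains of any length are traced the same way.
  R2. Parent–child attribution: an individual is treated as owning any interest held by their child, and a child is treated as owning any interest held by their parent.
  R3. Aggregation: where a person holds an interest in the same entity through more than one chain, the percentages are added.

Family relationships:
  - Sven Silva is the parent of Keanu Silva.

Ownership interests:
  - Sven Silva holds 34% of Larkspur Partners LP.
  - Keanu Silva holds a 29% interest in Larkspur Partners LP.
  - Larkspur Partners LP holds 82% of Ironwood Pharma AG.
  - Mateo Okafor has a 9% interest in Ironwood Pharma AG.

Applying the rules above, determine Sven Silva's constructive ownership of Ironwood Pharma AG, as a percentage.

By parent–child attribution (R2), Sven Silva is treated as also owning Keanu Silva's interest in Larkspur Partners LP, giving 34% + 29% = 63%.
Chain via Larkspur Partners LP (R1): 63% × 82% = 51.66% of Ironwood Pharma AG.

51.66%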